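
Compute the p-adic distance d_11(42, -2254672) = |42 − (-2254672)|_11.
d_11(42, -2254672) = 1/161051

Step 1 — x − y = 42 − (-2254672) = 2254714. Step 2 — v_11(2254714) = 5 (factor: 2254714 = (11^5 · 14); the sign does not affect v_p). Step 3 — |x − y|_11 = 11^{-5} = 1/161051.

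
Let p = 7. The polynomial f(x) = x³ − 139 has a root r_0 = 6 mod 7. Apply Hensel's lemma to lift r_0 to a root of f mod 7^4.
r_3 = 1728 (mod 2401)

Hensel: r_{i+1} = r_i − f(r_i)/f′(r_i) mod 7^{i+2}, where f′(x) = 3x². Iterate:
  r_0 = 6 (mod 7)
  r_1 = 13 (mod 49)
  r_2 = 13 (mod 343)
  r_3 = 1728 (mod 2401)
Final: r = 1728 with f(r) ≡ 0 mod 7^4.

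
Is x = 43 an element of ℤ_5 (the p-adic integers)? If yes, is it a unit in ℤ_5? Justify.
x ∈ ℤ_5^× (unit); v_5(x) = 0

ℤ_5 = {x ∈ ℚ_5 : v_5(x) ≥ 0} and ℤ_5^× = {x ∈ ℤ_5 : v_5(x) = 0}. Here v_5(43) = v_5(num) − v_5(den) = 0; compare against these criteria.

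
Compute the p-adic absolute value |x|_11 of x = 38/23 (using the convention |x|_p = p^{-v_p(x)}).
|38/23|_11 = 1

Step 1 — compute v_11(x) by factoring powers of 11 out of the numerator and denominator: v_11(38/23) = 0. Step 2 — apply |x|_p = p^{-v_p(x)} = 11^{0} = 1.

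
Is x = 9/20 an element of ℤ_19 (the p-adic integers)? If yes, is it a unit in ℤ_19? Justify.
x ∈ ℤ_19^× (unit); v_19(x) = 0

ℤ_19 = {x ∈ ℚ_19 : v_19(x) ≥ 0} and ℤ_19^× = {x ∈ ℤ_19 : v_19(x) = 0}. Here v_19(9/20) = v_19(num) − v_19(den) = 0; compare against these criteria.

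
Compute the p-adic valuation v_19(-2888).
v_19(-2888) = 2

v_19(n) is the largest exponent k such that 19^k divides n. Factor out: -2888 = -19^2 · 8. (Sign doesn't affect v_p.) So v_19(-2888) = 2.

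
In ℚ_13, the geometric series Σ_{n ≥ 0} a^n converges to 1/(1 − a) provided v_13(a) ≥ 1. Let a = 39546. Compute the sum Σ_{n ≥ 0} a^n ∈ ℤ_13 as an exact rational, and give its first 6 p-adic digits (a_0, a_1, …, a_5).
Σ a^n = 1/(1 − a) = -1/39545;  first 6 digits = (1, 0, 0, 5, 1, 0)

v_13(a) = 3 ≥ 1, so the series converges in ℤ_13 to 1/(1 − a) = 1/(1 − 39546) = -1/39545. Expand this rational in ℤ_13: compute digits iteratively via d_i = x_i mod 13, x_{i+1} = (x_i − d_i)/13. The first 6 digits are (1, 0, 0, 5, 1, 0).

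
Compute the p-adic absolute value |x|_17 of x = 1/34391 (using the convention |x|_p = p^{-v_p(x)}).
|1/34391|_17 = 4913

Step 1 — compute v_17(x) by factoring powers of 17 out of the numerator and denominator: v_17(1/34391) = -3. Step 2 — apply |x|_p = p^{-v_p(x)} = 17^{3} = 4913.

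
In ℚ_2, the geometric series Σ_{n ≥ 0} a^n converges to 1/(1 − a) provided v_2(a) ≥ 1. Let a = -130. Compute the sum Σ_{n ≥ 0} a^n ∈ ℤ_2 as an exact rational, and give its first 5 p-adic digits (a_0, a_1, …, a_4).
Σ a^n = 1/(1 − a) = 1/131;  first 5 digits = (1, 1, 0, 1, 0)

v_2(a) = 1 ≥ 1, so the series converges in ℤ_2 to 1/(1 − a) = 1/(1 − (-130)) = 1/131. Expand this rational in ℤ_2: compute digits iteratively via d_i = x_i mod 2, x_{i+1} = (x_i − d_i)/2. The first 5 digits are (1, 1, 0, 1, 0).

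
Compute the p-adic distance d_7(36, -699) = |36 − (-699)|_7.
d_7(36, -699) = 1/49

Step 1 — x − y = 36 − (-699) = 735. Step 2 — v_7(735) = 2 (factor: 735 = (7^2 · 15); the sign does not affect v_p). Step 3 — |x − y|_7 = 7^{-2} = 1/49.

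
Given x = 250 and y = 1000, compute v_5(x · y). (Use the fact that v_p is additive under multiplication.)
v_5(250000) = 6

v_p(x) = 3 (factor: 250 = 5^3 · 2); v_p(y) = 3 (factor: 1000 = 5^3 · 8). Additivity: v_p(xy) = v_p(x) + v_p(y) = 3 + 3 = 6. (Direct check: xy = 250000 = 5^6 · (16).)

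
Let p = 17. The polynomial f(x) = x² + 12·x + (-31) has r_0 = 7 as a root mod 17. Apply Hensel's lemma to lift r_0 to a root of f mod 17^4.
r_3 = 5583 (mod 83521)

Hensel: r_{i+1} = r_i − f(r_i)·(f′(r_i))^{-1} mod 17^{i+2}, f′(x) = 2x + 12. Iterate:
  r_0 = 7 (mod 17)
  r_1 = 92 (mod 289)
  r_2 = 670 (mod 4913)
  r_3 = 5583 (mod 83521)
Final: r = 5583 satisfies f(r) ≡ 0 mod 17^4.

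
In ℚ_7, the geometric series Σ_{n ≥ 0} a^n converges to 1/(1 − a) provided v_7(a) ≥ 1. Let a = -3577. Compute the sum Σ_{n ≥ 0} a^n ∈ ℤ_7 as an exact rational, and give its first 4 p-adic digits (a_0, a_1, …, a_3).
Σ a^n = 1/(1 − a) = 1/3578;  first 4 digits = (1, 0, 4, 3)

v_7(a) = 2 ≥ 1, so the series converges in ℤ_7 to 1/(1 − a) = 1/(1 − (-3577)) = 1/3578. Expand this rational in ℤ_7: compute digits iteratively via d_i = x_i mod 7, x_{i+1} = (x_i − d_i)/7. The first 4 digits are (1, 0, 4, 3).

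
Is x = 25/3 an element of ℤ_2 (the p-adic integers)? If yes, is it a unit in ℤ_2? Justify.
x ∈ ℤ_2^× (unit); v_2(x) = 0

ℤ_2 = {x ∈ ℚ_2 : v_2(x) ≥ 0} and ℤ_2^× = {x ∈ ℤ_2 : v_2(x) = 0}. Here v_2(25/3) = v_2(num) − v_2(den) = 0; compare against these criteria.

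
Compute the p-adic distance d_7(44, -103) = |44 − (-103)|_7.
d_7(44, -103) = 1/49

Step 1 — x − y = 44 − (-103) = 147. Step 2 — v_7(147) = 2 (factor: 147 = (7^2 · 3); the sign does not affect v_p). Step 3 — |x − y|_7 = 7^{-2} = 1/49.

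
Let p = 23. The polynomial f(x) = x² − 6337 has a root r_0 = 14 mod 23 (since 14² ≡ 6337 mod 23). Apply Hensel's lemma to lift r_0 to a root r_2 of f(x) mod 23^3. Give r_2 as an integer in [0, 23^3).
r_2 = 6638 (mod 12167)

Hensel's recurrence: r_{i+1} = r_i − f(r_i)·(f′(r_i))^{-1} mod 23^{i+2}, with f′(x) = 2x. Iterate:
  r_0 = 14 (mod 23)
  r_1 = 290 (mod 529)
  r_2 = 6638 (mod 12167)
Final: r_2 = 6638, and one checks f(r_2) ≡ 0 mod 23^3.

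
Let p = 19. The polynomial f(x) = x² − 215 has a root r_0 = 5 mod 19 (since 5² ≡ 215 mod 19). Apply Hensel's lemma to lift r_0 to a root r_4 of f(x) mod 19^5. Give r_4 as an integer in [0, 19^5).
r_4 = 2413670 (mod 2476099)

Hensel's recurrence: r_{i+1} = r_i − f(r_i)·(f′(r_i))^{-1} mod 19^{i+2}, with f′(x) = 2x. Iterate:
  r_0 = 5 (mod 19)
  r_1 = 24 (mod 361)
  r_2 = 6161 (mod 6859)
  r_3 = 67892 (mod 130321)
  r_4 = 2413670 (mod 2476099)
Final: r_4 = 2413670, and one checks f(r_4) ≡ 0 mod 19^5.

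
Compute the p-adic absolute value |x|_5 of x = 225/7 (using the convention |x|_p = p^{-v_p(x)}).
|225/7|_5 = 1/25

Step 1 — compute v_5(x) by factoring powers of 5 out of the numerator and denominator: v_5(225/7) = 2. Step 2 — apply |x|_p = p^{-v_p(x)} = 5^{-2} = 1/25.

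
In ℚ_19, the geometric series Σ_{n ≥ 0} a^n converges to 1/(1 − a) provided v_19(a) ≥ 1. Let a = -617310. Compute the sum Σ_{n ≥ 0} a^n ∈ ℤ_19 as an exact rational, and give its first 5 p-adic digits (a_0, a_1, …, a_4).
Σ a^n = 1/(1 − a) = 1/617311;  first 5 digits = (1, 0, 0, 5, 14)

v_19(a) = 3 ≥ 1, so the series converges in ℤ_19 to 1/(1 − a) = 1/(1 − (-617310)) = 1/617311. Expand this rational in ℤ_19: compute digits iteratively via d_i = x_i mod 19, x_{i+1} = (x_i − d_i)/19. The first 5 digits are (1, 0, 0, 5, 14).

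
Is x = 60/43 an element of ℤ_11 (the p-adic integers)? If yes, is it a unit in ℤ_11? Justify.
x ∈ ℤ_11^× (unit); v_11(x) = 0

ℤ_11 = {x ∈ ℚ_11 : v_11(x) ≥ 0} and ℤ_11^× = {x ∈ ℤ_11 : v_11(x) = 0}. Here v_11(60/43) = v_11(num) − v_11(den) = 0; compare against these criteria.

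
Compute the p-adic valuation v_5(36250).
v_5(36250) = 4

v_5(n) is the largest exponent k such that 5^k divides n. Factor out: 36250 = 5^4 · 58. (Sign doesn't affect v_p.) So v_5(36250) = 4.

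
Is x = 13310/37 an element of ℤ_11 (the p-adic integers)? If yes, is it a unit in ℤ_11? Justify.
x ∈ ℤ_11 but not a unit; v_11(x) = 3 > 0

ℤ_11 = {x ∈ ℚ_11 : v_11(x) ≥ 0} and ℤ_11^× = {x ∈ ℤ_11 : v_11(x) = 0}. Here v_11(13310/37) = v_11(num) − v_11(den) = 3; compare against these criteria.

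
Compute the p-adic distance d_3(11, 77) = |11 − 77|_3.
d_3(11, 77) = 1/3

Step 1 — x − y = 11 − 77 = -66. Step 2 — v_3(-66) = 1 (factor: -66 = −(3^1 · 22); the sign does not affect v_p). Step 3 — |x − y|_3 = 3^{-1} = 1/3.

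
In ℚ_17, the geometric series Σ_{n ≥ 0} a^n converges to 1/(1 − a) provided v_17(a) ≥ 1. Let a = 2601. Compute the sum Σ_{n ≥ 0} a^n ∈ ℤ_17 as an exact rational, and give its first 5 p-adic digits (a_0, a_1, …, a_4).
Σ a^n = 1/(1 − a) = -1/2600;  first 5 digits = (1, 0, 9, 0, 13)

v_17(a) = 2 ≥ 1, so the series converges in ℤ_17 to 1/(1 − a) = 1/(1 − 2601) = -1/2600. Expand this rational in ℤ_17: compute digits iteratively via d_i = x_i mod 17, x_{i+1} = (x_i − d_i)/17. The first 5 digits are (1, 0, 9, 0, 13).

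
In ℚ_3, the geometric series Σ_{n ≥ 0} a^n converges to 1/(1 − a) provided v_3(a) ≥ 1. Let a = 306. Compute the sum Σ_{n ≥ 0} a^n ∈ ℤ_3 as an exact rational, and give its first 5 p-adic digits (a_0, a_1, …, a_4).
Σ a^n = 1/(1 − a) = -1/305;  first 5 digits = (1, 0, 1, 2, 1)

v_3(a) = 2 ≥ 1, so the series converges in ℤ_3 to 1/(1 − a) = 1/(1 − 306) = -1/305. Expand this rational in ℤ_3: compute digits iteratively via d_i = x_i mod 3, x_{i+1} = (x_i − d_i)/3. The first 5 digits are (1, 0, 1, 2, 1).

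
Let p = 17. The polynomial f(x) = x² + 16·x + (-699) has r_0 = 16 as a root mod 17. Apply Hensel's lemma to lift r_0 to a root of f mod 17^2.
r_1 = 50 (mod 289)

Hensel: r_{i+1} = r_i − f(r_i)·(f′(r_i))^{-1} mod 17^{i+2}, f′(x) = 2x + 16. Iterate:
  r_0 = 16 (mod 17)
  r_1 = 50 (mod 289)
Final: r = 50 satisfies f(r) ≡ 0 mod 17^2.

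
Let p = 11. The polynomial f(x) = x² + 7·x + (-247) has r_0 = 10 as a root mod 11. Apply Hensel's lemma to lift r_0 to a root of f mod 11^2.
r_1 = 98 (mod 121)

Hensel: r_{i+1} = r_i − f(r_i)·(f′(r_i))^{-1} mod 11^{i+2}, f′(x) = 2x + 7. Iterate:
  r_0 = 10 (mod 11)
  r_1 = 98 (mod 121)
Final: r = 98 satisfies f(r) ≡ 0 mod 11^2.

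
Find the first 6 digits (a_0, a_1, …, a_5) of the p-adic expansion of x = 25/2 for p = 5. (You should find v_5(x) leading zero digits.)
(a_0, …, a_5) = (0, 0, 3, 2, 2, 2)

v_5(25/2) = 2, so a_0 = ... = a_1 = 0. Factor out: x = 5^2 · u with u = 1/2 a unit in ℤ_5. Expand u iteratively via a_{v+i} = u_i mod 5, u_{i+1} = (u_i − a_{v+i})/5:
  u_0 = 1/2;  a_2 = 3;  u_1 = (u_0 − 3)/5 = -1/2
  u_1 = -1/2;  a_3 = 2;  u_2 = (u_1 − 2)/5 = -1/2
  u_2 = -1/2;  a_4 = 2;  u_3 = (u_2 − 2)/5 = -1/2
  u_3 = -1/2;  a_5 = 2;  u_4 = (u_3 − 2)/5 = -1/2
Digits: (0, 0, 3, 2, 2, 2).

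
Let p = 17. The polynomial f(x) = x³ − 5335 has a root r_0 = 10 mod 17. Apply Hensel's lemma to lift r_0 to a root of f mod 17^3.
r_2 = 1744 (mod 4913)

Hensel: r_{i+1} = r_i − f(r_i)/f′(r_i) mod 17^{i+2}, where f′(x) = 3x². Iterate:
  r_0 = 10 (mod 17)
  r_1 = 10 (mod 289)
  r_2 = 1744 (mod 4913)
Final: r = 1744 with f(r) ≡ 0 mod 17^3.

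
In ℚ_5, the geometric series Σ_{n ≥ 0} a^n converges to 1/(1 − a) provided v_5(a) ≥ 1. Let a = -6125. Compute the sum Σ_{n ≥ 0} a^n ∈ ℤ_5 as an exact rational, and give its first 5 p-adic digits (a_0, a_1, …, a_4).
Σ a^n = 1/(1 − a) = 1/6126;  first 5 digits = (1, 0, 0, 1, 0)

v_5(a) = 3 ≥ 1, so the series converges in ℤ_5 to 1/(1 − a) = 1/(1 − (-6125)) = 1/6126. Expand this rational in ℤ_5: compute digits iteratively via d_i = x_i mod 5, x_{i+1} = (x_i − d_i)/5. The first 5 digits are (1, 0, 0, 1, 0).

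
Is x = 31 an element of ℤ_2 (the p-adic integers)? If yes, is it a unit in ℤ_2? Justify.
x ∈ ℤ_2^× (unit); v_2(x) = 0

ℤ_2 = {x ∈ ℚ_2 : v_2(x) ≥ 0} and ℤ_2^× = {x ∈ ℤ_2 : v_2(x) = 0}. Here v_2(31) = v_2(num) − v_2(den) = 0; compare against these criteria.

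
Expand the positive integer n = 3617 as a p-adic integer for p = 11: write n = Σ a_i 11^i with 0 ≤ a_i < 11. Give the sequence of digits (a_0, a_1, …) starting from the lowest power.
(a_0, a_1, …) = (9, 9, 7, 2)

Repeated division by 11 gives the digits low-to-high: 3617 = 9 + 9·11^1 + 7·11^2 + 2·11^3. Digit sequence: (9, 9, 7, 2).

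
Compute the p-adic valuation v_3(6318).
v_3(6318) = 5

v_3(n) is the largest exponent k such that 3^k divides n. Factor out: 6318 = 3^5 · 26. (Sign doesn't affect v_p.) So v_3(6318) = 5.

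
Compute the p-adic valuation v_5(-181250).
v_5(-181250) = 5

v_5(n) is the largest exponent k such that 5^k divides n. Factor out: -181250 = -5^5 · 58. (Sign doesn't affect v_p.) So v_5(-181250) = 5.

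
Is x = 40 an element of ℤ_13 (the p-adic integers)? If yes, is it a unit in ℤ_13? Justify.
x ∈ ℤ_13^× (unit); v_13(x) = 0

ℤ_13 = {x ∈ ℚ_13 : v_13(x) ≥ 0} and ℤ_13^× = {x ∈ ℤ_13 : v_13(x) = 0}. Here v_13(40) = v_13(num) − v_13(den) = 0; compare against these criteria.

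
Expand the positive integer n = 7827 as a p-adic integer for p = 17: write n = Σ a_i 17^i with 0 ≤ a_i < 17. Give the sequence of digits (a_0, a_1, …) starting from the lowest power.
(a_0, a_1, …) = (7, 1, 10, 1)

Repeated division by 17 gives the digits low-to-high: 7827 = 7 + 1·17^1 + 10·17^2 + 1·17^3. Digit sequence: (7, 1, 10, 1).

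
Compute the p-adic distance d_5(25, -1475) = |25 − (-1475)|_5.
d_5(25, -1475) = 1/125

Step 1 — x − y = 25 − (-1475) = 1500. Step 2 — v_5(1500) = 3 (factor: 1500 = (5^3 · 12); the sign does not affect v_p). Step 3 — |x − y|_5 = 5^{-3} = 1/125.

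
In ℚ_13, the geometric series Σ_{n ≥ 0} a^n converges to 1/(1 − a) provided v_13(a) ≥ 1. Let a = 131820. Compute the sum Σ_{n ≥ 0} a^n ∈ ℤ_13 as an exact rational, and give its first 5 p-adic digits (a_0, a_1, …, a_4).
Σ a^n = 1/(1 − a) = -1/131819;  first 5 digits = (1, 0, 0, 8, 4)

v_13(a) = 3 ≥ 1, so the series converges in ℤ_13 to 1/(1 − a) = 1/(1 − 131820) = -1/131819. Expand this rational in ℤ_13: compute digits iteratively via d_i = x_i mod 13, x_{i+1} = (x_i − d_i)/13. The first 5 digits are (1, 0, 0, 8, 4).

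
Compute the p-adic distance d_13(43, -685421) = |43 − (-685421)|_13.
d_13(43, -685421) = 1/28561

Step 1 — x − y = 43 − (-685421) = 685464. Step 2 — v_13(685464) = 4 (factor: 685464 = (13^4 · 24); the sign does not affect v_p). Step 3 — |x − y|_13 = 13^{-4} = 1/28561.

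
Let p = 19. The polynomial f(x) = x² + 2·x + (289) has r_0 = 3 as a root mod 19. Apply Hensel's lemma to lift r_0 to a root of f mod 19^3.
r_2 = 3214 (mod 6859)

Hensel: r_{i+1} = r_i − f(r_i)·(f′(r_i))^{-1} mod 19^{i+2}, f′(x) = 2x + 2. Iterate:
  r_0 = 3 (mod 19)
  r_1 = 326 (mod 361)
  r_2 = 3214 (mod 6859)
Final: r = 3214 satisfies f(r) ≡ 0 mod 19^3.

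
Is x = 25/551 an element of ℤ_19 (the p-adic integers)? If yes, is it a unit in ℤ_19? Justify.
x ∉ ℤ_19 (v_19(x) = -1 < 0)

ℤ_19 = {x ∈ ℚ_19 : v_19(x) ≥ 0} and ℤ_19^× = {x ∈ ℤ_19 : v_19(x) = 0}. Here v_19(25/551) = v_19(num) − v_19(den) = -1; compare against these criteria.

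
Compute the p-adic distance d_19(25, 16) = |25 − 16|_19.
d_19(25, 16) = 1

Step 1 — x − y = 25 − 16 = 9. Step 2 — v_19(9) = 0 (factor: 9 = (19^0 · 9); the sign does not affect v_p). Step 3 — |x − y|_19 = 19^{0} = 1.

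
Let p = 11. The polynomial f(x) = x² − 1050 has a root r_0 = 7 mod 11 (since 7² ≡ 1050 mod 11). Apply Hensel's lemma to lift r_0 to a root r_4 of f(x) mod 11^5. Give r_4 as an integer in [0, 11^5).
r_4 = 114726 (mod 161051)

Hensel's recurrence: r_{i+1} = r_i − f(r_i)·(f′(r_i))^{-1} mod 11^{i+2}, with f′(x) = 2x. Iterate:
  r_0 = 7 (mod 11)
  r_1 = 18 (mod 121)
  r_2 = 260 (mod 1331)
  r_3 = 12239 (mod 14641)
  r_4 = 114726 (mod 161051)
Final: r_4 = 114726, and one checks f(r_4) ≡ 0 mod 11^5.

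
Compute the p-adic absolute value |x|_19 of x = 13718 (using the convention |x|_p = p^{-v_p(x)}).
|13718|_19 = 1/6859

Step 1 — compute v_19(x) by factoring powers of 19 out of the numerator and denominator: v_19(13718) = 3. Step 2 — apply |x|_p = p^{-v_p(x)} = 19^{-3} = 1/6859.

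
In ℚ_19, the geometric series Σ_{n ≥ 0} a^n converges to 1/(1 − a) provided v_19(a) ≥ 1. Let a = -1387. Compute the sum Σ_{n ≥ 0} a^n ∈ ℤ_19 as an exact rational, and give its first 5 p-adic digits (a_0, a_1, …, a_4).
Σ a^n = 1/(1 − a) = 1/1388;  first 5 digits = (1, 3, 5, 3, 8)

v_19(a) = 1 ≥ 1, so the series converges in ℤ_19 to 1/(1 − a) = 1/(1 − (-1387)) = 1/1388. Expand this rational in ℤ_19: compute digits iteratively via d_i = x_i mod 19, x_{i+1} = (x_i − d_i)/19. The first 5 digits are (1, 3, 5, 3, 8).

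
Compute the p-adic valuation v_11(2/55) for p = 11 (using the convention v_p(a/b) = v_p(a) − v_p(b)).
v_11(2/55) = -1

Factor powers of 11 from the numerator and denominator of the reduced fraction: 2 = 11^0 · 2 and 55 = 11^1 · 5. Apply v_p(a/b) = v_p(a) − v_p(b): v_11(2/55) = 0 − 1 = -1.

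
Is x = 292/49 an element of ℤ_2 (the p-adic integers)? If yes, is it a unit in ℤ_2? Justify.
x ∈ ℤ_2 but not a unit; v_2(x) = 2 > 0

ℤ_2 = {x ∈ ℚ_2 : v_2(x) ≥ 0} and ℤ_2^× = {x ∈ ℤ_2 : v_2(x) = 0}. Here v_2(292/49) = v_2(num) − v_2(den) = 2; compare against these criteria.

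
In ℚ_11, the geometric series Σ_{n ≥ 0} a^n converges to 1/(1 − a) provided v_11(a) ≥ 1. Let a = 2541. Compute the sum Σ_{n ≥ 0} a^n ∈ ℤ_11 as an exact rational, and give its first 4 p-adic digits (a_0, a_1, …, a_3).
Σ a^n = 1/(1 − a) = -1/2540;  first 4 digits = (1, 0, 10, 1)

v_11(a) = 2 ≥ 1, so the series converges in ℤ_11 to 1/(1 − a) = 1/(1 − 2541) = -1/2540. Expand this rational in ℤ_11: compute digits iteratively via d_i = x_i mod 11, x_{i+1} = (x_i − d_i)/11. The first 4 digits are (1, 0, 10, 1).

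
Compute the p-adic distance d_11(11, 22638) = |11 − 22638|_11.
d_11(11, 22638) = 1/1331

Step 1 — x − y = 11 − 22638 = -22627. Step 2 — v_11(-22627) = 3 (factor: -22627 = −(11^3 · 17); the sign does not affect v_p). Step 3 — |x − y|_11 = 11^{-3} = 1/1331.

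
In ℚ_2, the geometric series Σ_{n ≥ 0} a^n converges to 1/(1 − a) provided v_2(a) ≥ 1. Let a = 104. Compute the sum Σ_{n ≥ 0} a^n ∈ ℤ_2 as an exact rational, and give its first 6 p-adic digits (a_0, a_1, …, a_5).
Σ a^n = 1/(1 − a) = -1/103;  first 6 digits = (1, 0, 0, 1, 0, 1)

v_2(a) = 3 ≥ 1, so the series converges in ℤ_2 to 1/(1 − a) = 1/(1 − 104) = -1/103. Expand this rational in ℤ_2: compute digits iteratively via d_i = x_i mod 2, x_{i+1} = (x_i − d_i)/2. The first 6 digits are (1, 0, 0, 1, 0, 1).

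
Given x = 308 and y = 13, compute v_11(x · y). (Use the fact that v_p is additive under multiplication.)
v_11(4004) = 1

v_p(x) = 1 (factor: 308 = 11^1 · 28); v_p(y) = 0 (factor: 13 = 11^0 · 13). Additivity: v_p(xy) = v_p(x) + v_p(y) = 1 + 0 = 1. (Direct check: xy = 4004 = 11^1 · (364).)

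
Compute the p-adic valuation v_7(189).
v_7(189) = 1

v_7(n) is the largest exponent k such that 7^k divides n. Factor out: 189 = 7^1 · 27. (Sign doesn't affect v_p.) So v_7(189) = 1.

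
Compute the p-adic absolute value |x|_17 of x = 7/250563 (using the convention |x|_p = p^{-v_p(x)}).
|7/250563|_17 = 83521

Step 1 — compute v_17(x) by factoring powers of 17 out of the numerator and denominator: v_17(7/250563) = -4. Step 2 — apply |x|_p = p^{-v_p(x)} = 17^{4} = 83521.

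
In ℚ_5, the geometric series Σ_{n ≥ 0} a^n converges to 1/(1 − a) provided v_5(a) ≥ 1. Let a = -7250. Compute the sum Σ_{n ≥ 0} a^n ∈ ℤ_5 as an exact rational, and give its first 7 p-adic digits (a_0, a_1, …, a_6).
Σ a^n = 1/(1 − a) = 1/7251;  first 7 digits = (1, 0, 0, 2, 3, 2, 3)

v_5(a) = 3 ≥ 1, so the series converges in ℤ_5 to 1/(1 − a) = 1/(1 − (-7250)) = 1/7251. Expand this rational in ℤ_5: compute digits iteratively via d_i = x_i mod 5, x_{i+1} = (x_i − d_i)/5. The first 7 digits are (1, 0, 0, 2, 3, 2, 3).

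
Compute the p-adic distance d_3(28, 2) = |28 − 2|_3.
d_3(28, 2) = 1

Step 1 — x − y = 28 − 2 = 26. Step 2 — v_3(26) = 0 (factor: 26 = (3^0 · 26); the sign does not affect v_p). Step 3 — |x − y|_3 = 3^{0} = 1.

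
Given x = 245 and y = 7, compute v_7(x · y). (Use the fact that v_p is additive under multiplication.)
v_7(1715) = 3

v_p(x) = 2 (factor: 245 = 7^2 · 5); v_p(y) = 1 (factor: 7 = 7^1 · 1). Additivity: v_p(xy) = v_p(x) + v_p(y) = 2 + 1 = 3. (Direct check: xy = 1715 = 7^3 · (5).)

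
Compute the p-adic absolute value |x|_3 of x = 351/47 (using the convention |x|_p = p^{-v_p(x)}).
|351/47|_3 = 1/27

Step 1 — compute v_3(x) by factoring powers of 3 out of the numerator and denominator: v_3(351/47) = 3. Step 2 — apply |x|_p = p^{-v_p(x)} = 3^{-3} = 1/27.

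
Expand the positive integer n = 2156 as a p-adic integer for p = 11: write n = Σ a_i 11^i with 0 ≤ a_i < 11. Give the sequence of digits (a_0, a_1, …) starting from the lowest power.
(a_0, a_1, …) = (0, 9, 6, 1)

Repeated division by 11 gives the digits low-to-high: 2156 = 9·11^1 + 6·11^2 + 1·11^3. Digit sequence: (0, 9, 6, 1).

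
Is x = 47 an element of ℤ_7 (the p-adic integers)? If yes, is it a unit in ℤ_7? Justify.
x ∈ ℤ_7^× (unit); v_7(x) = 0

ℤ_7 = {x ∈ ℚ_7 : v_7(x) ≥ 0} and ℤ_7^× = {x ∈ ℤ_7 : v_7(x) = 0}. Here v_7(47) = v_7(num) − v_7(den) = 0; compare against these criteria.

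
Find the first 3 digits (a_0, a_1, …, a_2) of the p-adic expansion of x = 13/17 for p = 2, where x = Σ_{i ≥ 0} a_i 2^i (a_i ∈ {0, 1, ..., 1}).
(a_0, …, a_2) = (1, 0, 1)

v_2(13/17) = 0 (numerator and denominator both coprime to 2), so x ∈ ℤ_2^×. Compute digits iteratively via a_i = x_i mod 2, x_{i+1} = (x_i − a_i)/2, with x_0 = x:
  x_0 = 13/17;  a_0 = 1;  x_1 = (x_0 − 1)/2 = -2/17
  x_1 = -2/17;  a_1 = 0;  x_2 = (x_1 − 0)/2 = -1/17
  x_2 = -1/17;  a_2 = 1;  x_3 = (x_2 − 1)/2 = -9/17
Digits: (1, 0, 1).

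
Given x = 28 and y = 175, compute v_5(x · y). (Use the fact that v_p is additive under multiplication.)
v_5(4900) = 2

v_p(x) = 0 (factor: 28 = 5^0 · 28); v_p(y) = 2 (factor: 175 = 5^2 · 7). Additivity: v_p(xy) = v_p(x) + v_p(y) = 0 + 2 = 2. (Direct check: xy = 4900 = 5^2 · (196).)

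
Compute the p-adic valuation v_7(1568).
v_7(1568) = 2

v_7(n) is the largest exponent k such that 7^k divides n. Factor out: 1568 = 7^2 · 32. (Sign doesn't affect v_p.) So v_7(1568) = 2.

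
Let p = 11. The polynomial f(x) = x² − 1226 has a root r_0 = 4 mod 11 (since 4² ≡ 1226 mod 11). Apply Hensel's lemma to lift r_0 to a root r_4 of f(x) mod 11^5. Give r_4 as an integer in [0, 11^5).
r_4 = 11136 (mod 161051)

Hensel's recurrence: r_{i+1} = r_i − f(r_i)·(f′(r_i))^{-1} mod 11^{i+2}, with f′(x) = 2x. Iterate:
  r_0 = 4 (mod 11)
  r_1 = 4 (mod 121)
  r_2 = 488 (mod 1331)
  r_3 = 11136 (mod 14641)
  r_4 = 11136 (mod 161051)
Final: r_4 = 11136, and one checks f(r_4) ≡ 0 mod 11^5.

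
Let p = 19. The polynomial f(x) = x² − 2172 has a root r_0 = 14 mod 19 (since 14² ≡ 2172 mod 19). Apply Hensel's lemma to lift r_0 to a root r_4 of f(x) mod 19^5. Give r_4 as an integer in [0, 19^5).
r_4 = 491715 (mod 2476099)

Hensel's recurrence: r_{i+1} = r_i − f(r_i)·(f′(r_i))^{-1} mod 19^{i+2}, with f′(x) = 2x. Iterate:
  r_0 = 14 (mod 19)
  r_1 = 33 (mod 361)
  r_2 = 4726 (mod 6859)
  r_3 = 100752 (mod 130321)
  r_4 = 491715 (mod 2476099)
Final: r_4 = 491715, and one checks f(r_4) ≡ 0 mod 19^5.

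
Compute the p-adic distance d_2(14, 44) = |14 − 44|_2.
d_2(14, 44) = 1/2

Step 1 — x − y = 14 − 44 = -30. Step 2 — v_2(-30) = 1 (factor: -30 = −(2^1 · 15); the sign does not affect v_p). Step 3 — |x − y|_2 = 2^{-1} = 1/2.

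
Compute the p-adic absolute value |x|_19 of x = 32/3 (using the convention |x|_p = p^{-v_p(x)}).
|32/3|_19 = 1

Step 1 — compute v_19(x) by factoring powers of 19 out of the numerator and denominator: v_19(32/3) = 0. Step 2 — apply |x|_p = p^{-v_p(x)} = 19^{0} = 1.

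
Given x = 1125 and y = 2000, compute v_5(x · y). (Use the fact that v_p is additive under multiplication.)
v_5(2250000) = 6

v_p(x) = 3 (factor: 1125 = 5^3 · 9); v_p(y) = 3 (factor: 2000 = 5^3 · 16). Additivity: v_p(xy) = v_p(x) + v_p(y) = 3 + 3 = 6. (Direct check: xy = 2250000 = 5^6 · (144).)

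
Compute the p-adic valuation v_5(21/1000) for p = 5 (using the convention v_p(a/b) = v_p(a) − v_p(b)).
v_5(21/1000) = -3

Factor powers of 5 from the numerator and denominator of the reduced fraction: 21 = 5^0 · 21 and 1000 = 5^3 · 8. Apply v_p(a/b) = v_p(a) − v_p(b): v_5(21/1000) = 0 − 3 = -3.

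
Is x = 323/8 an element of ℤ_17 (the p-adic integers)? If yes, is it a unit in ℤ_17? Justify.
x ∈ ℤ_17 but not a unit; v_17(x) = 1 > 0

ℤ_17 = {x ∈ ℚ_17 : v_17(x) ≥ 0} and ℤ_17^× = {x ∈ ℤ_17 : v_17(x) = 0}. Here v_17(323/8) = v_17(num) − v_17(den) = 1; compare against these criteria.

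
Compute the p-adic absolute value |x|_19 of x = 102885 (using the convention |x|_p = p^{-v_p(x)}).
|102885|_19 = 1/6859

Step 1 — compute v_19(x) by factoring powers of 19 out of the numerator and denominator: v_19(102885) = 3. Step 2 — apply |x|_p = p^{-v_p(x)} = 19^{-3} = 1/6859.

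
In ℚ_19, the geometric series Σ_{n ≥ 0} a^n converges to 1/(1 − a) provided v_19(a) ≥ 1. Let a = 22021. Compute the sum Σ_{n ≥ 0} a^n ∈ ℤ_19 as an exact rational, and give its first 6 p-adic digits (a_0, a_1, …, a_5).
Σ a^n = 1/(1 − a) = -1/22020;  first 6 digits = (1, 0, 4, 3, 16, 5)

v_19(a) = 2 ≥ 1, so the series converges in ℤ_19 to 1/(1 − a) = 1/(1 − 22021) = -1/22020. Expand this rational in ℤ_19: compute digits iteratively via d_i = x_i mod 19, x_{i+1} = (x_i − d_i)/19. The first 6 digits are (1, 0, 4, 3, 16, 5).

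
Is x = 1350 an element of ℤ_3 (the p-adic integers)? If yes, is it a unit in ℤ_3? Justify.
x ∈ ℤ_3 but not a unit; v_3(x) = 3 > 0

ℤ_3 = {x ∈ ℚ_3 : v_3(x) ≥ 0} and ℤ_3^× = {x ∈ ℤ_3 : v_3(x) = 0}. Here v_3(1350) = v_3(num) − v_3(den) = 3; compare against these criteria.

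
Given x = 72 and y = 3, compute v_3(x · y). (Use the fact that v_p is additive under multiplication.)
v_3(216) = 3

v_p(x) = 2 (factor: 72 = 3^2 · 8); v_p(y) = 1 (factor: 3 = 3^1 · 1). Additivity: v_p(xy) = v_p(x) + v_p(y) = 2 + 1 = 3. (Direct check: xy = 216 = 3^3 · (8).)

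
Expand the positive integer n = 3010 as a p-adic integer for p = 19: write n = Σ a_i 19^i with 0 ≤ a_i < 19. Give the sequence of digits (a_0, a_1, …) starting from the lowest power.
(a_0, a_1, …) = (8, 6, 8)

Repeated division by 19 gives the digits low-to-high: 3010 = 8 + 6·19^1 + 8·19^2. Digit sequence: (8, 6, 8).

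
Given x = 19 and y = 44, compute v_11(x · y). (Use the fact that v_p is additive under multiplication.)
v_11(836) = 1

v_p(x) = 0 (factor: 19 = 11^0 · 19); v_p(y) = 1 (factor: 44 = 11^1 · 4). Additivity: v_p(xy) = v_p(x) + v_p(y) = 0 + 1 = 1. (Direct check: xy = 836 = 11^1 · (76).)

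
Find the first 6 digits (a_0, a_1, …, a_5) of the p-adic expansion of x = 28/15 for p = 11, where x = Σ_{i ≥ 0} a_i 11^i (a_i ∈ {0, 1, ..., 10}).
(a_0, …, a_5) = (7, 1, 5, 1, 5, 1)

v_11(28/15) = 0 (numerator and denominator both coprime to 11), so x ∈ ℤ_11^×. Compute digits iteratively via a_i = x_i mod 11, x_{i+1} = (x_i − a_i)/11, with x_0 = x:
  x_0 = 28/15;  a_0 = 7;  x_1 = (x_0 − 7)/11 = -7/15
  x_1 = -7/15;  a_1 = 1;  x_2 = (x_1 − 1)/11 = -2/15
  x_2 = -2/15;  a_2 = 5;  x_3 = (x_2 − 5)/11 = -7/15
  x_3 = -7/15;  a_3 = 1;  x_4 = (x_3 − 1)/11 = -2/15
  x_4 = -2/15;  a_4 = 5;  x_5 = (x_4 − 5)/11 = -7/15
  x_5 = -7/15;  a_5 = 1;  x_6 = (x_5 − 1)/11 = -2/15
Digits: (7, 1, 5, 1, 5, 1).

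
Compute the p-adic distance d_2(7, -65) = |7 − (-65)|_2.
d_2(7, -65) = 1/8

Step 1 — x − y = 7 − (-65) = 72. Step 2 — v_2(72) = 3 (factor: 72 = (2^3 · 9); the sign does not affect v_p). Step 3 — |x − y|_2 = 2^{-3} = 1/8.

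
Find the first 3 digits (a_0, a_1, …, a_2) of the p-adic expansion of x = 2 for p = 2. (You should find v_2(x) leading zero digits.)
(a_0, …, a_2) = (0, 1, 0)

v_2(2) = 1, so a_0 = ... = a_0 = 0. Factor out: x = 2^1 · u with u = 1 a unit in ℤ_2. Expand u iteratively via a_{v+i} = u_i mod 2, u_{i+1} = (u_i − a_{v+i})/2:
  u_0 = 1;  a_1 = 1;  u_1 = (u_0 − 1)/2 = 0
  u_1 = 0;  a_2 = 0;  u_2 = (u_1 − 0)/2 = 0
Digits: (0, 1, 0).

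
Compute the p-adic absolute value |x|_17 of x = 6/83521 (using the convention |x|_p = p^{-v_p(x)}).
|6/83521|_17 = 83521

Step 1 — compute v_17(x) by factoring powers of 17 out of the numerator and denominator: v_17(6/83521) = -4. Step 2 — apply |x|_p = p^{-v_p(x)} = 17^{4} = 83521.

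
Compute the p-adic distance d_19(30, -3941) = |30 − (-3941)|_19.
d_19(30, -3941) = 1/361

Step 1 — x − y = 30 − (-3941) = 3971. Step 2 — v_19(3971) = 2 (factor: 3971 = (19^2 · 11); the sign does not affect v_p). Step 3 — |x − y|_19 = 19^{-2} = 1/361.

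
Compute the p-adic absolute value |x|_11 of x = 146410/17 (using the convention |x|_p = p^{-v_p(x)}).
|146410/17|_11 = 1/14641

Step 1 — compute v_11(x) by factoring powers of 11 out of the numerator and denominator: v_11(146410/17) = 4. Step 2 — apply |x|_p = p^{-v_p(x)} = 11^{-4} = 1/14641.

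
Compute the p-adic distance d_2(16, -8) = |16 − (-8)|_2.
d_2(16, -8) = 1/8

Step 1 — x − y = 16 − (-8) = 24. Step 2 — v_2(24) = 3 (factor: 24 = (2^3 · 3); the sign does not affect v_p). Step 3 — |x − y|_2 = 2^{-3} = 1/8.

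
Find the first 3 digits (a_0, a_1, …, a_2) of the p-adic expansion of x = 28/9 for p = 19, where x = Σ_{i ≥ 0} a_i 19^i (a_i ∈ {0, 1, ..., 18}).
(a_0, …, a_2) = (1, 17, 16)

v_19(28/9) = 0 (numerator and denominator both coprime to 19), so x ∈ ℤ_19^×. Compute digits iteratively via a_i = x_i mod 19, x_{i+1} = (x_i − a_i)/19, with x_0 = x:
  x_0 = 28/9;  a_0 = 1;  x_1 = (x_0 − 1)/19 = 1/9
  x_1 = 1/9;  a_1 = 17;  x_2 = (x_1 − 17)/19 = -8/9
  x_2 = -8/9;  a_2 = 16;  x_3 = (x_2 − 16)/19 = -8/9
Digits: (1, 17, 16).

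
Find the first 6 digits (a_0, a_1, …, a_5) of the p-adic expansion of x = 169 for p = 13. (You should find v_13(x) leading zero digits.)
(a_0, …, a_5) = (0, 0, 1, 0, 0, 0)

v_13(169) = 2, so a_0 = ... = a_1 = 0. Factor out: x = 13^2 · u with u = 1 a unit in ℤ_13. Expand u iteratively via a_{v+i} = u_i mod 13, u_{i+1} = (u_i − a_{v+i})/13:
  u_0 = 1;  a_2 = 1;  u_1 = (u_0 − 1)/13 = 0
  u_1 = 0;  a_3 = 0;  u_2 = (u_1 − 0)/13 = 0
  u_2 = 0;  a_4 = 0;  u_3 = (u_2 − 0)/13 = 0
  u_3 = 0;  a_5 = 0;  u_4 = (u_3 − 0)/13 = 0
Digits: (0, 0, 1, 0, 0, 0).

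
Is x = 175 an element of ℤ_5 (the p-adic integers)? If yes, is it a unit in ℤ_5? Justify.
x ∈ ℤ_5 but not a unit; v_5(x) = 2 > 0

ℤ_5 = {x ∈ ℚ_5 : v_5(x) ≥ 0} and ℤ_5^× = {x ∈ ℤ_5 : v_5(x) = 0}. Here v_5(175) = v_5(num) − v_5(den) = 2; compare against these criteria.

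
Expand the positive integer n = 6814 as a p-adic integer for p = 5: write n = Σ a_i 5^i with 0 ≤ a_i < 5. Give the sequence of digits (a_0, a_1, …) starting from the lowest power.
(a_0, a_1, …) = (4, 2, 2, 4, 0, 2)

Repeated division by 5 gives the digits low-to-high: 6814 = 4 + 2·5^1 + 2·5^2 + 4·5^3 + 2·5^5. Digit sequence: (4, 2, 2, 4, 0, 2).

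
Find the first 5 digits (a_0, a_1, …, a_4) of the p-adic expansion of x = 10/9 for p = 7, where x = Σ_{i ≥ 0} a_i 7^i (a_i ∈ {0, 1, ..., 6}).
(a_0, …, a_4) = (5, 1, 6, 3, 1)

v_7(10/9) = 0 (numerator and denominator both coprime to 7), so x ∈ ℤ_7^×. Compute digits iteratively via a_i = x_i mod 7, x_{i+1} = (x_i − a_i)/7, with x_0 = x:
  x_0 = 10/9;  a_0 = 5;  x_1 = (x_0 − 5)/7 = -5/9
  x_1 = -5/9;  a_1 = 1;  x_2 = (x_1 − 1)/7 = -2/9
  x_2 = -2/9;  a_2 = 6;  x_3 = (x_2 − 6)/7 = -8/9
  x_3 = -8/9;  a_3 = 3;  x_4 = (x_3 − 3)/7 = -5/9
  x_4 = -5/9;  a_4 = 1;  x_5 = (x_4 − 1)/7 = -2/9
Digits: (5, 1, 6, 3, 1).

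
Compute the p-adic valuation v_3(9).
v_3(9) = 2

v_3(n) is the largest exponent k such that 3^k divides n. Factor out: 9 = 3^2 · 1. (Sign doesn't affect v_p.) So v_3(9) = 2.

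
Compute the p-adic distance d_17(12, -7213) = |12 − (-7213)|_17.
d_17(12, -7213) = 1/289

Step 1 — x − y = 12 − (-7213) = 7225. Step 2 — v_17(7225) = 2 (factor: 7225 = (17^2 · 25); the sign does not affect v_p). Step 3 — |x − y|_17 = 17^{-2} = 1/289.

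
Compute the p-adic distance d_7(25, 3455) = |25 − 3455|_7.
d_7(25, 3455) = 1/343

Step 1 — x − y = 25 − 3455 = -3430. Step 2 — v_7(-3430) = 3 (factor: -3430 = −(7^3 · 10); the sign does not affect v_p). Step 3 — |x − y|_7 = 7^{-3} = 1/343.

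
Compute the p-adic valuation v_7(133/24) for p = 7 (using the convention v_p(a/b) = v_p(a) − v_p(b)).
v_7(133/24) = 1

Factor powers of 7 from the numerator and denominator of the reduced fraction: 133 = 7^1 · 19 and 24 = 7^0 · 24. Apply v_p(a/b) = v_p(a) − v_p(b): v_7(133/24) = 1 − 0 = 1.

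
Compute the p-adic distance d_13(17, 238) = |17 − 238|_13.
d_13(17, 238) = 1/13

Step 1 — x − y = 17 − 238 = -221. Step 2 — v_13(-221) = 1 (factor: -221 = −(13^1 · 17); the sign does not affect v_p). Step 3 — |x − y|_13 = 13^{-1} = 1/13.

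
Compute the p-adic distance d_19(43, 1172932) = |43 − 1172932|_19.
d_19(43, 1172932) = 1/130321

Step 1 — x − y = 43 − 1172932 = -1172889. Step 2 — v_19(-1172889) = 4 (factor: -1172889 = −(19^4 · 9); the sign does not affect v_p). Step 3 — |x − y|_19 = 19^{-4} = 1/130321.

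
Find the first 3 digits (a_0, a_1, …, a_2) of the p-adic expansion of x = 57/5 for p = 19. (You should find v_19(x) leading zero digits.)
(a_0, …, a_2) = (0, 12, 7)

v_19(57/5) = 1, so a_0 = ... = a_0 = 0. Factor out: x = 19^1 · u with u = 3/5 a unit in ℤ_19. Expand u iteratively via a_{v+i} = u_i mod 19, u_{i+1} = (u_i − a_{v+i})/19:
  u_0 = 3/5;  a_1 = 12;  u_1 = (u_0 − 12)/19 = -3/5
  u_1 = -3/5;  a_2 = 7;  u_2 = (u_1 − 7)/19 = -2/5
Digits: (0, 12, 7).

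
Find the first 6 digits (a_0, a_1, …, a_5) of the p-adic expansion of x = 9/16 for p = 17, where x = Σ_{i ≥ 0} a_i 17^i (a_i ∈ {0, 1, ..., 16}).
(a_0, …, a_5) = (8, 7, 7, 7, 7, 7)

v_17(9/16) = 0 (numerator and denominator both coprime to 17), so x ∈ ℤ_17^×. Compute digits iteratively via a_i = x_i mod 17, x_{i+1} = (x_i − a_i)/17, with x_0 = x:
  x_0 = 9/16;  a_0 = 8;  x_1 = (x_0 − 8)/17 = -7/16
  x_1 = -7/16;  a_1 = 7;  x_2 = (x_1 − 7)/17 = -7/16
  x_2 = -7/16;  a_2 = 7;  x_3 = (x_2 − 7)/17 = -7/16
  x_3 = -7/16;  a_3 = 7;  x_4 = (x_3 − 7)/17 = -7/16
  x_4 = -7/16;  a_4 = 7;  x_5 = (x_4 − 7)/17 = -7/16
  x_5 = -7/16;  a_5 = 7;  x_6 = (x_5 − 7)/17 = -7/16
Digits: (8, 7, 7, 7, 7, 7).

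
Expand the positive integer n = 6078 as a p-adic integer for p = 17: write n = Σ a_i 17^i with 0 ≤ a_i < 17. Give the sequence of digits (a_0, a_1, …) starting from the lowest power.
(a_0, a_1, …) = (9, 0, 4, 1)

Repeated division by 17 gives the digits low-to-high: 6078 = 9 + 4·17^2 + 1·17^3. Digit sequence: (9, 0, 4, 1).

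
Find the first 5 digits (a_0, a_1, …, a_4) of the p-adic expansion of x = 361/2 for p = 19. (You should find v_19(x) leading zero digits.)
(a_0, …, a_4) = (0, 0, 10, 9, 9)

v_19(361/2) = 2, so a_0 = ... = a_1 = 0. Factor out: x = 19^2 · u with u = 1/2 a unit in ℤ_19. Expand u iteratively via a_{v+i} = u_i mod 19, u_{i+1} = (u_i − a_{v+i})/19:
  u_0 = 1/2;  a_2 = 10;  u_1 = (u_0 − 10)/19 = -1/2
  u_1 = -1/2;  a_3 = 9;  u_2 = (u_1 − 9)/19 = -1/2
  u_2 = -1/2;  a_4 = 9;  u_3 = (u_2 − 9)/19 = -1/2
Digits: (0, 0, 10, 9, 9).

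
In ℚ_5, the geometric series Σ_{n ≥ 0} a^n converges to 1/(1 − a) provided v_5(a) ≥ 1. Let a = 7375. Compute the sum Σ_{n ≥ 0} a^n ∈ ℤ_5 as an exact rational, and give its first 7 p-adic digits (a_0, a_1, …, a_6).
Σ a^n = 1/(1 − a) = -1/7374;  first 7 digits = (1, 0, 0, 4, 1, 2, 1)

v_5(a) = 3 ≥ 1, so the series converges in ℤ_5 to 1/(1 − a) = 1/(1 − 7375) = -1/7374. Expand this rational in ℤ_5: compute digits iteratively via d_i = x_i mod 5, x_{i+1} = (x_i − d_i)/5. The first 7 digits are (1, 0, 0, 4, 1, 2, 1).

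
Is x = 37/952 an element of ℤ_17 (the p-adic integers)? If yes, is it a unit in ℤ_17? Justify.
x ∉ ℤ_17 (v_17(x) = -1 < 0)

ℤ_17 = {x ∈ ℚ_17 : v_17(x) ≥ 0} and ℤ_17^× = {x ∈ ℤ_17 : v_17(x) = 0}. Here v_17(37/952) = v_17(num) − v_17(den) = -1; compare against these criteria.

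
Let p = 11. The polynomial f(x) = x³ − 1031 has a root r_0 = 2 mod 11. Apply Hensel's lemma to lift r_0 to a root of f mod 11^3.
r_2 = 904 (mod 1331)

Hensel: r_{i+1} = r_i − f(r_i)/f′(r_i) mod 11^{i+2}, where f′(x) = 3x². Iterate:
  r_0 = 2 (mod 11)
  r_1 = 57 (mod 121)
  r_2 = 904 (mod 1331)
Final: r = 904 with f(r) ≡ 0 mod 11^3.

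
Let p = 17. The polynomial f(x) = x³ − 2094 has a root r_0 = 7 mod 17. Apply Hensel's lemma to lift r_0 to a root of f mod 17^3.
r_2 = 3424 (mod 4913)

Hensel: r_{i+1} = r_i − f(r_i)/f′(r_i) mod 17^{i+2}, where f′(x) = 3x². Iterate:
  r_0 = 7 (mod 17)
  r_1 = 245 (mod 289)
  r_2 = 3424 (mod 4913)
Final: r = 3424 with f(r) ≡ 0 mod 17^3.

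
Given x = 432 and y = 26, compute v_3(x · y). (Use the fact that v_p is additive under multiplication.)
v_3(11232) = 3

v_p(x) = 3 (factor: 432 = 3^3 · 16); v_p(y) = 0 (factor: 26 = 3^0 · 26). Additivity: v_p(xy) = v_p(x) + v_p(y) = 3 + 0 = 3. (Direct check: xy = 11232 = 3^3 · (416).)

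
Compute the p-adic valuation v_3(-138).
v_3(-138) = 1

v_3(n) is the largest exponent k such that 3^k divides n. Factor out: -138 = -3^1 · 46. (Sign doesn't affect v_p.) So v_3(-138) = 1.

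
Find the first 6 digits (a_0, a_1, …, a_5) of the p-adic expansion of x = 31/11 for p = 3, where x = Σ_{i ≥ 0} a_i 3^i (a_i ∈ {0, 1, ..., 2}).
(a_0, …, a_5) = (2, 0, 2, 1, 0, 2)

v_3(31/11) = 0 (numerator and denominator both coprime to 3), so x ∈ ℤ_3^×. Compute digits iteratively via a_i = x_i mod 3, x_{i+1} = (x_i − a_i)/3, with x_0 = x:
  x_0 = 31/11;  a_0 = 2;  x_1 = (x_0 − 2)/3 = 3/11
  x_1 = 3/11;  a_1 = 0;  x_2 = (x_1 − 0)/3 = 1/11
  x_2 = 1/11;  a_2 = 2;  x_3 = (x_2 − 2)/3 = -7/11
  x_3 = -7/11;  a_3 = 1;  x_4 = (x_3 − 1)/3 = -6/11
  x_4 = -6/11;  a_4 = 0;  x_5 = (x_4 − 0)/3 = -2/11
  x_5 = -2/11;  a_5 = 2;  x_6 = (x_5 − 2)/3 = -8/11
Digits: (2, 0, 2, 1, 0, 2).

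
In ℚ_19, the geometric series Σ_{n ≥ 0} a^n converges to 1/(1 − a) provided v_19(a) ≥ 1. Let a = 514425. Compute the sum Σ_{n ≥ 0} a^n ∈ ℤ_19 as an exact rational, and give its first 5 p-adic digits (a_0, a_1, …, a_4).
Σ a^n = 1/(1 − a) = -1/514424;  first 5 digits = (1, 0, 0, 18, 3)

v_19(a) = 3 ≥ 1, so the series converges in ℤ_19 to 1/(1 − a) = 1/(1 − 514425) = -1/514424. Expand this rational in ℤ_19: compute digits iteratively via d_i = x_i mod 19, x_{i+1} = (x_i − d_i)/19. The first 5 digits are (1, 0, 0, 18, 3).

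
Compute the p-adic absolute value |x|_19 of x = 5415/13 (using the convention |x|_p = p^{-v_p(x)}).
|5415/13|_19 = 1/361

Step 1 — compute v_19(x) by factoring powers of 19 out of the numerator and denominator: v_19(5415/13) = 2. Step 2 — apply |x|_p = p^{-v_p(x)} = 19^{-2} = 1/361.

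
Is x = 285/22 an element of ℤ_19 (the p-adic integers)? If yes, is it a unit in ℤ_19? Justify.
x ∈ ℤ_19 but not a unit; v_19(x) = 1 > 0

ℤ_19 = {x ∈ ℚ_19 : v_19(x) ≥ 0} and ℤ_19^× = {x ∈ ℤ_19 : v_19(x) = 0}. Here v_19(285/22) = v_19(num) − v_19(den) = 1; compare against these criteria.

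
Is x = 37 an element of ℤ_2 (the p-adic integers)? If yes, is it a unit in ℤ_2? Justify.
x ∈ ℤ_2^× (unit); v_2(x) = 0

ℤ_2 = {x ∈ ℚ_2 : v_2(x) ≥ 0} and ℤ_2^× = {x ∈ ℤ_2 : v_2(x) = 0}. Here v_2(37) = v_2(num) − v_2(den) = 0; compare against these criteria.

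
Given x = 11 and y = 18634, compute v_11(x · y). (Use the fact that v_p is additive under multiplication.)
v_11(204974) = 4

v_p(x) = 1 (factor: 11 = 11^1 · 1); v_p(y) = 3 (factor: 18634 = 11^3 · 14). Additivity: v_p(xy) = v_p(x) + v_p(y) = 1 + 3 = 4. (Direct check: xy = 204974 = 11^4 · (14).)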